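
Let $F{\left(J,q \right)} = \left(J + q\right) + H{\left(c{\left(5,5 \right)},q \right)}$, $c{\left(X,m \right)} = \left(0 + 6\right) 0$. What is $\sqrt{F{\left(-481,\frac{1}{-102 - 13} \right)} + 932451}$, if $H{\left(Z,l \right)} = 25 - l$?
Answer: $3 \sqrt{103555} \approx 965.4$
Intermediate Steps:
$c{\left(X,m \right)} = 0$ ($c{\left(X,m \right)} = 6 \cdot 0 = 0$)
$F{\left(J,q \right)} = 25 + J$ ($F{\left(J,q \right)} = \left(J + q\right) - \left(-25 + q\right) = 25 + J$)
$\sqrt{F{\left(-481,\frac{1}{-102 - 13} \right)} + 932451} = \sqrt{\left(25 - 481\right) + 932451} = \sqrt{-456 + 932451} = \sqrt{931995} = 3 \sqrt{103555}$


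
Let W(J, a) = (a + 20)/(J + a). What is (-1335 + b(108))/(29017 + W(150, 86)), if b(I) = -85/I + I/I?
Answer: -8505263/184899186 ≈ -0.045999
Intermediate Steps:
W(J, a) = (20 + a)/(J + a)
b(I) = 1 - 85/I (b(I) = -85/I + 1 = 1 - 85/I)
(-1335 + b(108))/(29017 + W(150, 86)) = (-1335 + (-85 + 108)/108)/(29017 + (20 + 86)/(150 + 86)) = (-1335 + (1/108)*23)/(29017 + 106/236) = (-1335 + 23/108)/(29017 + (1/236)*106) = -144157/(108*(29017 + 53/118)) = -144157/(108*3424059/118) = -144157/108*118/3424059 = -8505263/184899186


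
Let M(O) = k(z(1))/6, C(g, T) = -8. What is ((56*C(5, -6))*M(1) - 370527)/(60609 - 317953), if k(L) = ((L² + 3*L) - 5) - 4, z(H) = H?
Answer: 1110461/772032 ≈ 1.4384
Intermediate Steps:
k(L) = -9 + L² + 3*L (k(L) = (-5 + L² + 3*L) - 4 = -9 + L² + 3*L)
M(O) = -⅚ (M(O) = (-9 + 1² + 3*1)/6 = (-9 + 1 + 3)*(⅙) = -5*⅙ = -⅚)
((56*C(5, -6))*M(1) - 370527)/(60609 - 317953) = ((56*(-8))*(-⅚) - 370527)/(60609 - 317953) = (-448*(-⅚) - 370527)/(-257344) = (1120/3 - 370527)*(-1/257344) = -1110461/3*(-1/257344) = 1110461/772032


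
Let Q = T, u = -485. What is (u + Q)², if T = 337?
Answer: 21904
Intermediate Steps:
Q = 337
(u + Q)² = (-485 + 337)² = (-148)² = 21904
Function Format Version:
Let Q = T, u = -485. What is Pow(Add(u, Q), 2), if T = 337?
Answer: 21904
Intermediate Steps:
Q = 337
Pow(Add(u, Q), 2) = Pow(Add(-485, 337), 2) = Pow(-148, 2) = 21904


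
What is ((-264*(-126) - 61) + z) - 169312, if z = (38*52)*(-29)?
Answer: -193413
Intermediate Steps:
z = -57304 (z = 1976*(-29) = -57304)
((-264*(-126) - 61) + z) - 169312 = ((-264*(-126) - 61) - 57304) - 169312 = ((33264 - 61) - 57304) - 169312 = (33203 - 57304) - 169312 = -24101 - 169312 = -193413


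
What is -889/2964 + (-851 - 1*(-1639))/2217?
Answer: 121573/2190396 ≈ 0.055503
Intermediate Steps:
-889/2964 + (-851 - 1*(-1639))/2217 = -889*1/2964 + (-851 + 1639)*(1/2217) = -889/2964 + 788*(1/2217) = -889/2964 + 788/2217 = 121573/2190396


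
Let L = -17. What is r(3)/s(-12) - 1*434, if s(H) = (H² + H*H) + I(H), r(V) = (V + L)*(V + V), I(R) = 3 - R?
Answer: -43862/101 ≈ -434.28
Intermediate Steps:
r(V) = 2*V*(-17 + V) (r(V) = (V - 17)*(V + V) = (-17 + V)*(2*V) = 2*V*(-17 + V))
s(H) = 3 - H + 2*H² (s(H) = (H² + H*H) + (3 - H) = (H² + H²) + (3 - H) = 2*H² + (3 - H) = 3 - H + 2*H²)
r(3)/s(-12) - 1*434 = (2*3*(-17 + 3))/(3 - 1*(-12) + 2*(-12)²) - 1*434 = (2*3*(-14))/(3 + 12 + 2*144) - 434 = -84/(3 + 12 + 288) - 434 = -84/303 - 434 = -84*1/303 - 434 = -28/101 - 434 = -43862/101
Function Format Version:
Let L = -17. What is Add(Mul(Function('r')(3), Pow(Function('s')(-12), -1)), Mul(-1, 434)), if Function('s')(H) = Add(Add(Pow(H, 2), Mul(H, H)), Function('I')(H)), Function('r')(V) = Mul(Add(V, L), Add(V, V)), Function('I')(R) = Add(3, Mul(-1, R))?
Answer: Rational(-43862, 101) ≈ -434.28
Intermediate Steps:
Function('r')(V) = Mul(2, V, Add(-17, V)) (Function('r')(V) = Mul(Add(V, -17), Add(V, V)) = Mul(Add(-17, V), Mul(2, V)) = Mul(2, V, Add(-17, V)))
Function('s')(H) = Add(3, Mul(-1, H), Mul(2, Pow(H, 2))) (Function('s')(H) = Add(Add(Pow(H, 2), Mul(H, H)), Add(3, Mul(-1, H))) = Add(Add(Pow(H, 2), Pow(H, 2)), Add(3, Mul(-1, H))) = Add(Mul(2, Pow(H, 2)), Add(3, Mul(-1, H))) = Add(3, Mul(-1, H), Mul(2, Pow(H, 2))))
Add(Mul(Function('r')(3), Pow(Function('s')(-12), -1)), Mul(-1, 434)) = Add(Mul(Mul(2, 3, Add(-17, 3)), Pow(Add(3, Mul(-1, -12), Mul(2, Pow(-12, 2))), -1)), Mul(-1, 434)) = Add(Mul(Mul(2, 3, -14), Pow(Add(3, 12, Mul(2, 144)), -1)), -434) = Add(Mul(-84, Pow(Add(3, 12, 288), -1)), -434) = Add(Mul(-84, Pow(303, -1)), -434) = Add(Mul(-84, Rational(1, 303)), -434) = Add(Rational(-28, 101), -434) = Rational(-43862, 101)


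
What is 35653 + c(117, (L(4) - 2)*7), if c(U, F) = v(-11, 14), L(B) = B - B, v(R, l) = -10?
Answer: 35643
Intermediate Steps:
L(B) = 0
c(U, F) = -10
35653 + c(117, (L(4) - 2)*7) = 35653 - 10 = 35643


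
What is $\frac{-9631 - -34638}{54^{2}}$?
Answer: $\frac{25007}{2916} \approx 8.5758$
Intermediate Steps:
$\frac{-9631 - -34638}{54^{2}} = \frac{-9631 + 34638}{2916} = 25007 \cdot \frac{1}{2916} = \frac{25007}{2916}$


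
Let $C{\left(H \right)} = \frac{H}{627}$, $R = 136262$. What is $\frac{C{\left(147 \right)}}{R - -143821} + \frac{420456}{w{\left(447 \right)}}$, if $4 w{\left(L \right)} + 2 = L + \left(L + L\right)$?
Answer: $\frac{98449515146539}{78381507633} \approx 1256.0$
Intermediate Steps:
$w{\left(L \right)} = - \frac{1}{2} + \frac{3 L}{4}$ ($w{\left(L \right)} = - \frac{1}{2} + \frac{L + \left(L + L\right)}{4} = - \frac{1}{2} + \frac{L + 2 L}{4} = - \frac{1}{2} + \frac{3 L}{4}$)
$C{\left(H \right)} = \frac{H}{627}$ ($C{\left(H \right)} = H \frac{1}{627} = \frac{H}{627}$)
$\frac{C{\left(147 \right)}}{R - -143821} + \frac{420456}{w{\left(447 \right)}} = \frac{\frac{1}{627} \cdot 147}{136262 - -143821} + \frac{420456}{- \frac{1}{2} + \frac{3}{4} \cdot 447} = \frac{49}{209 \left(136262 + 143821\right)} + \frac{420456}{- \frac{1}{2} + \frac{1341}{4}} = \frac{49}{209 \cdot 280083} + \frac{420456}{\frac{1339}{4}} = \frac{49}{209} \cdot \frac{1}{280083} + 420456 \cdot \frac{4}{1339} = \frac{49}{58537347} + \frac{1681824}{1339} = \frac{98449515146539}{78381507633}$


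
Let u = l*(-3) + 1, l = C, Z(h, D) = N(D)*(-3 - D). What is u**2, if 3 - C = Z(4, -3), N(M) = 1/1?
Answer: 64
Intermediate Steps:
N(M) = 1
Z(h, D) = -3 - D (Z(h, D) = 1*(-3 - D) = -3 - D)
C = 3 (C = 3 - (-3 - 1*(-3)) = 3 - (-3 + 3) = 3 - 1*0 = 3 + 0 = 3)
l = 3
u = -8 (u = 3*(-3) + 1 = -9 + 1 = -8)
u**2 = (-8)**2 = 64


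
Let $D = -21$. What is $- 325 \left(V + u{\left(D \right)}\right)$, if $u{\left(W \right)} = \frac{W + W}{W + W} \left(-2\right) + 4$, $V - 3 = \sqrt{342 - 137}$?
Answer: $-1625 - 325 \sqrt{205} \approx -6278.3$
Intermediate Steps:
$V = 3 + \sqrt{205}$ ($V = 3 + \sqrt{342 - 137} = 3 + \sqrt{205} \approx 17.318$)
$u{\left(W \right)} = 2$ ($u{\left(W \right)} = \frac{2 W}{2 W} \left(-2\right) + 4 = 2 W \frac{1}{2 W} \left(-2\right) + 4 = 1 \left(-2\right) + 4 = -2 + 4 = 2$)
$- 325 \left(V + u{\left(D \right)}\right) = - 325 \left(\left(3 + \sqrt{205}\right) + 2\right) = - 325 \left(5 + \sqrt{205}\right) = -1625 - 325 \sqrt{205}$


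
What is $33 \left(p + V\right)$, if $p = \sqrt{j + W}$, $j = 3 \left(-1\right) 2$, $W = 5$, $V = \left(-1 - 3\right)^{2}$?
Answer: $528 + 33 i \approx 528.0 + 33.0 i$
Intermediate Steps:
$V = 16$ ($V = \left(-4\right)^{2} = 16$)
$j = -6$ ($j = \left(-3\right) 2 = -6$)
$p = i$ ($p = \sqrt{-6 + 5} = \sqrt{-1} = i \approx 1.0 i$)
$33 \left(p + V\right) = 33 \left(i + 16\right) = 33 \left(16 + i\right) = 528 + 33 i$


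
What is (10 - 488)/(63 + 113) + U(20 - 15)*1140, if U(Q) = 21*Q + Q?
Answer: 11034961/88 ≈ 1.2540e+5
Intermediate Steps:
U(Q) = 22*Q
(10 - 488)/(63 + 113) + U(20 - 15)*1140 = (10 - 488)/(63 + 113) + (22*(20 - 15))*1140 = -478/176 + (22*5)*1140 = -478*1/176 + 110*1140 = -239/88 + 125400 = 11034961/88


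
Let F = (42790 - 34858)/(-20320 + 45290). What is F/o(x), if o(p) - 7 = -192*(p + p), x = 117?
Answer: -3966/560838685 ≈ -7.0716e-6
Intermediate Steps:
o(p) = 7 - 384*p (o(p) = 7 - 192*(p + p) = 7 - 384*p)
F = 3966/12485 (F = 7932/24970 = 7932*(1/24970) = 3966/12485 ≈ 0.31766)
F/o(x) = 3966/(12485*(7 - 384*117)) = 3966/(12485*(7 - 44928)) = (3966/12485)/(-44921) = (3966/12485)*(-1/44921) = -3966/560838685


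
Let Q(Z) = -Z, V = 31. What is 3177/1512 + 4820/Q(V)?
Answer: -798817/5208 ≈ -153.38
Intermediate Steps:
3177/1512 + 4820/Q(V) = 3177/1512 + 4820/((-1*31)) = 3177*(1/1512) + 4820/(-31) = 353/168 + 4820*(-1/31) = 353/168 - 4820/31 = -798817/5208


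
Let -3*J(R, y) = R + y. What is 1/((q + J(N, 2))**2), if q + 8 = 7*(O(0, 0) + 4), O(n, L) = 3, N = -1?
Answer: 9/14884 ≈ 0.00060468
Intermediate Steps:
J(R, y) = -R/3 - y/3 (J(R, y) = -(R + y)/3 = -R/3 - y/3)
q = 41 (q = -8 + 7*(3 + 4) = -8 + 7*7 = -8 + 49 = 41)
1/((q + J(N, 2))**2) = 1/((41 + (-1/3*(-1) - 1/3*2))**2) = 1/((41 + (1/3 - 2/3))**2) = 1/((41 - 1/3)**2) = 1/((122/3)**2) = 1/(14884/9) = 9/14884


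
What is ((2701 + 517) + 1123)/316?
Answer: 4341/316 ≈ 13.737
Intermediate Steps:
((2701 + 517) + 1123)/316 = (3218 + 1123)*(1/316) = 4341*(1/316) = 4341/316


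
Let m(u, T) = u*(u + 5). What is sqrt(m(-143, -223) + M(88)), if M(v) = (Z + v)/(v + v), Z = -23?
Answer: 71*sqrt(7579)/44 ≈ 140.48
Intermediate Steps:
M(v) = (-23 + v)/(2*v) (M(v) = (-23 + v)/(v + v) = (-23 + v)/((2*v)) = (-23 + v)*(1/(2*v)) = (-23 + v)/(2*v))
m(u, T) = u*(5 + u)
sqrt(m(-143, -223) + M(88)) = sqrt(-143*(5 - 143) + (1/2)*(-23 + 88)/88) = sqrt(-143*(-138) + (1/2)*(1/88)*65) = sqrt(19734 + 65/176) = sqrt(3473249/176) = 71*sqrt(7579)/44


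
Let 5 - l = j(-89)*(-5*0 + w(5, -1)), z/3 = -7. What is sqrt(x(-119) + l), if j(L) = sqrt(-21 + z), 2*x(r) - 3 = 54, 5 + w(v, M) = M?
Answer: sqrt(134 + 24*I*sqrt(42))/2 ≈ 6.5125 + 2.9854*I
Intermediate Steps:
z = -21 (z = 3*(-7) = -21)
w(v, M) = -5 + M
x(r) = 57/2 (x(r) = 3/2 + (1/2)*54 = 3/2 + 27 = 57/2)
j(L) = I*sqrt(42) (j(L) = sqrt(-21 - 21) = sqrt(-42) = I*sqrt(42))
l = 5 + 6*I*sqrt(42) (l = 5 - I*sqrt(42)*(-5*0 + (-5 - 1)) = 5 - I*sqrt(42)*(0 - 6) = 5 - I*sqrt(42)*(-6) = 5 - (-6)*I*sqrt(42) = 5 + 6*I*sqrt(42) ≈ 5.0 + 38.884*I)
sqrt(x(-119) + l) = sqrt(57/2 + (5 + 6*I*sqrt(42))) = sqrt(67/2 + 6*I*sqrt(42))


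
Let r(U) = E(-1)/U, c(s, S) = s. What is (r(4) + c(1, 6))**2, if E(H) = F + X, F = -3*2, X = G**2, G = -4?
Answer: 49/4 ≈ 12.250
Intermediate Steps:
X = 16 (X = (-4)**2 = 16)
F = -6
E(H) = 10 (E(H) = -6 + 16 = 10)
r(U) = 10/U
(r(4) + c(1, 6))**2 = (10/4 + 1)**2 = (10*(1/4) + 1)**2 = (5/2 + 1)**2 = (7/2)**2 = 49/4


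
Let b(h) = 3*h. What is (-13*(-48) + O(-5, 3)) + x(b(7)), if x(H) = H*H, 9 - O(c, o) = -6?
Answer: 1080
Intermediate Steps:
O(c, o) = 15 (O(c, o) = 9 - 1*(-6) = 9 + 6 = 15)
x(H) = H**2
(-13*(-48) + O(-5, 3)) + x(b(7)) = (-13*(-48) + 15) + (3*7)**2 = (624 + 15) + 21**2 = 639 + 441 = 1080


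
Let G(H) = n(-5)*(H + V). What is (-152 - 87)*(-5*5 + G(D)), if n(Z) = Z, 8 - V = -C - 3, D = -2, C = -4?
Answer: 11950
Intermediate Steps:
V = 7 (V = 8 - (-1*(-4) - 3) = 8 - (4 - 3) = 8 - 1*1 = 8 - 1 = 7)
G(H) = -35 - 5*H (G(H) = -5*(H + 7) = -5*(7 + H) = -35 - 5*H)
(-152 - 87)*(-5*5 + G(D)) = (-152 - 87)*(-5*5 + (-35 - 5*(-2))) = -239*(-25 + (-35 + 10)) = -239*(-25 - 25) = -239*(-50) = 11950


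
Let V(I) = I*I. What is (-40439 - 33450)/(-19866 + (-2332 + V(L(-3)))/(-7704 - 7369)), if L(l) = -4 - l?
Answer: 1113728897/299437887 ≈ 3.7194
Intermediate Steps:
V(I) = I²
(-40439 - 33450)/(-19866 + (-2332 + V(L(-3)))/(-7704 - 7369)) = (-40439 - 33450)/(-19866 + (-2332 + (-4 - 1*(-3))²)/(-7704 - 7369)) = -73889/(-19866 + (-2332 + (-4 + 3)²)/(-15073)) = -73889/(-19866 + (-2332 + (-1)²)*(-1/15073)) = -73889/(-19866 + (-2332 + 1)*(-1/15073)) = -73889/(-19866 - 2331*(-1/15073)) = -73889/(-19866 + 2331/15073) = -73889/(-299437887/15073) = -73889*(-15073/299437887) = 1113728897/299437887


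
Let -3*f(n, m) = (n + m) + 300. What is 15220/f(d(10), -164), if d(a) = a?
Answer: -22830/73 ≈ -312.74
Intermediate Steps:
f(n, m) = -100 - m/3 - n/3 (f(n, m) = -((n + m) + 300)/3 = -((m + n) + 300)/3 = -(300 + m + n)/3 = -100 - m/3 - n/3)
15220/f(d(10), -164) = 15220/(-100 - ⅓*(-164) - ⅓*10) = 15220/(-100 + 164/3 - 10/3) = 15220/(-146/3) = 15220*(-3/146) = -22830/73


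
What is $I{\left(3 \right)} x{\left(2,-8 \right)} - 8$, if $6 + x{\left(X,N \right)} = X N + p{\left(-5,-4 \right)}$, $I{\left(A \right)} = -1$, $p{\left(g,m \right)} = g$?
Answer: $19$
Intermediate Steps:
$x{\left(X,N \right)} = -11 + N X$ ($x{\left(X,N \right)} = -6 + \left(X N - 5\right) = -6 + \left(N X - 5\right) = -6 + \left(-5 + N X\right) = -11 + N X$)
$I{\left(3 \right)} x{\left(2,-8 \right)} - 8 = - (-11 - 16) - 8 = \left(-1\right) \left(-27\right) - 8 = 27 - 8 = 19$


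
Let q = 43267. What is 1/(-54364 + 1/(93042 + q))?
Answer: -136309/7410302475 ≈ -1.8395e-5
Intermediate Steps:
1/(-54364 + 1/(93042 + q)) = 1/(-54364 + 1/(93042 + 43267)) = 1/(-54364 + 1/136309) = 1/(-7410302475/136309) = -136309/7410302475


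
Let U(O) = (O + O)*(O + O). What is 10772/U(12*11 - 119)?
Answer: 2693/169 ≈ 15.935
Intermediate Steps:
U(O) = 4*O**2 (U(O) = (2*O)*(2*O) = 4*O**2)
10772/U(12*11 - 119) = 10772/((4*(12*11 - 119)**2)) = 10772/((4*(132 - 119)**2)) = 10772/((4*13**2)) = 10772/((4*169)) = 10772/676 = 10772*(1/676) = 2693/169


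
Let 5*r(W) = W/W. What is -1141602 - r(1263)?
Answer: -5708011/5 ≈ -1.1416e+6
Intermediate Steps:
r(W) = ⅕ (r(W) = (W/W)/5 = (⅕)*1 = ⅕)
-1141602 - r(1263) = -1141602 - 1*⅕ = -1141602 - ⅕ = -5708011/5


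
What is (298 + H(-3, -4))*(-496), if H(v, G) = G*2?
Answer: -143840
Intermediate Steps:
H(v, G) = 2*G
(298 + H(-3, -4))*(-496) = (298 + 2*(-4))*(-496) = (298 - 8)*(-496) = 290*(-496) = -143840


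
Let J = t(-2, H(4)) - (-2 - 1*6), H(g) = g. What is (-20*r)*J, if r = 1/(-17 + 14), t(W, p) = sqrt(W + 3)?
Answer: 60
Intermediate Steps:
t(W, p) = sqrt(3 + W)
J = 9 (J = sqrt(3 - 2) - (-2 - 1*6) = sqrt(1) - (-2 - 6) = 1 - 1*(-8) = 1 + 8 = 9)
r = -1/3 (r = 1/(-3) = -1/3 ≈ -0.33333)
(-20*r)*J = -20*(-1/3)*9 = (20/3)*9 = 60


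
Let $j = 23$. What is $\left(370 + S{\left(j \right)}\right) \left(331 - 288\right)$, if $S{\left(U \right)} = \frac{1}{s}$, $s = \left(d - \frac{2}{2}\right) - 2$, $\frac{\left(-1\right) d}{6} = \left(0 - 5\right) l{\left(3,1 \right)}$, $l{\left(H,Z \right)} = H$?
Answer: $\frac{1384213}{87} \approx 15911.0$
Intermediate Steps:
$d = 90$ ($d = - 6 \left(0 - 5\right) 3 = - 6 \left(\left(-5\right) 3\right) = \left(-6\right) \left(-15\right) = 90$)
$s = 87$ ($s = \left(90 - \frac{2}{2}\right) - 2 = \left(90 - 1\right) - 2 = 89 - 2 = 87$)
$S{\left(U \right)} = \frac{1}{87}$
$\left(370 + S{\left(j \right)}\right) \left(331 - 288\right) = \left(370 + \frac{1}{87}\right) \left(331 - 288\right) = \frac{32191}{87} \cdot 43 = \frac{1384213}{87}$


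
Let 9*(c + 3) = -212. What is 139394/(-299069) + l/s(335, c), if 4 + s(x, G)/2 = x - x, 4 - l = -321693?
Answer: -96210715245/2392552 ≈ -40213.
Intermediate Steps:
c = -239/9 (c = -3 + (1/9)*(-212) = -3 - 212/9 = -239/9 ≈ -26.556)
l = 321697 (l = 4 - 1*(-321693) = 4 + 321693 = 321697)
s(x, G) = -8 (s(x, G) = -8 + 2*(x - x) = -8 + 2*0 = -8 + 0 = -8)
139394/(-299069) + l/s(335, c) = 139394/(-299069) + 321697/(-8) = 139394*(-1/299069) + 321697*(-1/8) = -139394/299069 - 321697/8 = -96210715245/2392552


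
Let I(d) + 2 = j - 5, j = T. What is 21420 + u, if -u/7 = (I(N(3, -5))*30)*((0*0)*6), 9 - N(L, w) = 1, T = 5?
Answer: 21420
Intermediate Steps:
j = 5
N(L, w) = 8 (N(L, w) = 9 - 1*1 = 9 - 1 = 8)
I(d) = -2 (I(d) = -2 + (5 - 5) = -2 + 0 = -2)
u = 0 (u = -7*(-2*30)*(0*0)*6 = -(-420)*0*6 = -(-420)*0 = -7*0 = 0)
21420 + u = 21420 + 0 = 21420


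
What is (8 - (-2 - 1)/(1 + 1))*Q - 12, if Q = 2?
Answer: 7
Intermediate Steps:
(8 - (-2 - 1)/(1 + 1))*Q - 12 = (8 - (-2 - 1)/(1 + 1))*2 - 12 = (8 - (-3)/2)*2 - 12 = (8 - 1*(-3/2))*2 - 12 = (8 + 3/2)*2 - 12 = (19/2)*2 - 12 = 19 - 12 = 7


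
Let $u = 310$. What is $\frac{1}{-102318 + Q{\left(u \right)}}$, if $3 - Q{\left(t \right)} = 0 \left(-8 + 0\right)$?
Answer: $- \frac{1}{102315} \approx -9.7737 \cdot 10^{-6}$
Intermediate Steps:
$Q{\left(t \right)} = 3$ ($Q{\left(t \right)} = 3 - 0 \left(-8 + 0\right) = 3 - 0 \left(-8\right) = 3 - 0 = 3 + 0 = 3$)
$\frac{1}{-102318 + Q{\left(u \right)}} = \frac{1}{-102318 + 3} = \frac{1}{-102315} = - \frac{1}{102315}$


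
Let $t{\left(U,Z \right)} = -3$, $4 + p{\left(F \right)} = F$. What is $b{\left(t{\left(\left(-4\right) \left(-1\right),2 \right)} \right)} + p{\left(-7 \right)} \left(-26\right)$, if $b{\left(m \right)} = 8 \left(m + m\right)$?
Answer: $238$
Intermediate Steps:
$p{\left(F \right)} = -4 + F$
$b{\left(m \right)} = 16 m$ ($b{\left(m \right)} = 8 \cdot 2 m = 16 m$)
$b{\left(t{\left(\left(-4\right) \left(-1\right),2 \right)} \right)} + p{\left(-7 \right)} \left(-26\right) = 16 \left(-3\right) + \left(-4 - 7\right) \left(-26\right) = -48 - -286 = -48 + 286 = 238$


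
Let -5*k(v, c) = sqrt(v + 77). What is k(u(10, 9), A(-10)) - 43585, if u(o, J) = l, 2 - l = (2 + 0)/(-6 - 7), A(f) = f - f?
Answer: -43585 - 7*sqrt(273)/65 ≈ -43587.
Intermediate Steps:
A(f) = 0
l = 28/13 (l = 2 - (2 + 0)/(-6 - 7) = 2 - 2/(-13) = 2 - 2*(-1)/13 = 2 - 1*(-2/13) = 2 + 2/13 = 28/13 ≈ 2.1538)
u(o, J) = 28/13
k(v, c) = -sqrt(77 + v)/5 (k(v, c) = -sqrt(v + 77)/5 = -sqrt(77 + v)/5)
k(u(10, 9), A(-10)) - 43585 = -sqrt(77 + 28/13)/5 - 43585 = -7*sqrt(273)/65 - 43585 = -43585 - 7*sqrt(273)/65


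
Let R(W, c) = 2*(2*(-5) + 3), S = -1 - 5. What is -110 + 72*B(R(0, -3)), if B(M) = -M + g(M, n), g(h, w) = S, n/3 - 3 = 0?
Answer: 466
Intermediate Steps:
n = 9 (n = 9 + 3*0 = 9 + 0 = 9)
S = -6
g(h, w) = -6
R(W, c) = -14 (R(W, c) = 2*(-10 + 3) = 2*(-7) = -14)
B(M) = -6 - M (B(M) = -M - 6 = -6 - M)
-110 + 72*B(R(0, -3)) = -110 + 72*(-6 - 1*(-14)) = -110 + 72*(-6 + 14) = -110 + 72*8 = -110 + 576 = 466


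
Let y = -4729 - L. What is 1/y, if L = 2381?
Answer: -1/7110 ≈ -0.00014065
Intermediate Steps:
y = -7110 (y = -4729 - 1*2381 = -4729 - 2381 = -7110)
1/y = 1/(-7110) = -1/7110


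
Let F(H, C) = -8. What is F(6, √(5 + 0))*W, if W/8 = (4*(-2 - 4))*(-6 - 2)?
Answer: -12288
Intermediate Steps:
W = 1536 (W = 8*((4*(-2 - 4))*(-6 - 2)) = 8*((4*(-6))*(-8)) = 8*(-24*(-8)) = 8*192 = 1536)
F(6, √(5 + 0))*W = -8*1536 = -12288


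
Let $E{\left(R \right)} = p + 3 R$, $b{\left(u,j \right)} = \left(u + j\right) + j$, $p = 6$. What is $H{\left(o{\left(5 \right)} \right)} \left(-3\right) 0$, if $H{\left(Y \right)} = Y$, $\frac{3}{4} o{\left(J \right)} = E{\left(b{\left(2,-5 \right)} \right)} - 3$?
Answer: $0$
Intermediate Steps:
$b{\left(u,j \right)} = u + 2 j$ ($b{\left(u,j \right)} = \left(j + u\right) + j = u + 2 j$)
$E{\left(R \right)} = 6 + 3 R$
$o{\left(J \right)} = -28$ ($o{\left(J \right)} = \frac{4 \left(\left(6 + 3 \left(2 + 2 \left(-5\right)\right)\right) - 3\right)}{3} = \frac{4 \left(\left(6 + 3 \left(2 - 10\right)\right) - 3\right)}{3} = \frac{4 \left(\left(6 + 3 \left(-8\right)\right) - 3\right)}{3} = \frac{4 \left(\left(6 - 24\right) - 3\right)}{3} = \frac{4 \left(-18 - 3\right)}{3} = \frac{4}{3} \left(-21\right) = -28$)
$H{\left(o{\left(5 \right)} \right)} \left(-3\right) 0 = \left(-28\right) \left(-3\right) 0 = 84 \cdot 0 = 0$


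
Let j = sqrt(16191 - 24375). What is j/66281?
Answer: 2*I*sqrt(2046)/66281 ≈ 0.0013649*I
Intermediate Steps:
j = 2*I*sqrt(2046) (j = sqrt(-8184) = 2*I*sqrt(2046) ≈ 90.465*I)
j/66281 = (2*I*sqrt(2046))/66281 = (2*I*sqrt(2046))*(1/66281) = 2*I*sqrt(2046)/66281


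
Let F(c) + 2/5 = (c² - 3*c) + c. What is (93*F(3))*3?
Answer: 3627/5 ≈ 725.40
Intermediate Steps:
F(c) = -⅖ + c² - 2*c (F(c) = -⅖ + ((c² - 3*c) + c) = -⅖ + (c² - 2*c) = -⅖ + c² - 2*c)
(93*F(3))*3 = (93*(-⅖ + 3² - 2*3))*3 = (93*(-⅖ + 9 - 6))*3 = (93*(13/5))*3 = (1209/5)*3 = 3627/5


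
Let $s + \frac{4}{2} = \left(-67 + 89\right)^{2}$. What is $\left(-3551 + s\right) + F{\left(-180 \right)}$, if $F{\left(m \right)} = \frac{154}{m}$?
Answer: $- \frac{276287}{90} \approx -3069.9$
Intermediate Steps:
$s = 482$ ($s = -2 + \left(-67 + 89\right)^{2} = -2 + 22^{2} = -2 + 484 = 482$)
$\left(-3551 + s\right) + F{\left(-180 \right)} = \left(-3551 + 482\right) + \frac{154}{-180} = -3069 + 154 \left(- \frac{1}{180}\right) = -3069 - \frac{77}{90} = - \frac{276287}{90}$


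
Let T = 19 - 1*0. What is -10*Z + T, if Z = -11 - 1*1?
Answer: 139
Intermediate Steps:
Z = -12 (Z = -11 - 1 = -12)
T = 19 (T = 19 + 0 = 19)
-10*Z + T = -10*(-12) + 19 = 120 + 19 = 139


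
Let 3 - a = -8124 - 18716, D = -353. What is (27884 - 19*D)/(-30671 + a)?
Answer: -34591/3828 ≈ -9.0363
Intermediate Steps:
a = 26843 (a = 3 - (-8124 - 18716) = 3 - 1*(-26840) = 3 + 26840 = 26843)
(27884 - 19*D)/(-30671 + a) = (27884 - 19*(-353))/(-30671 + 26843) = (27884 + 6707)/(-3828) = 34591*(-1/3828) = -34591/3828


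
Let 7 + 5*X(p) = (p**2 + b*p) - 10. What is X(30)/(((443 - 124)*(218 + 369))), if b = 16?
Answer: 47/32285 ≈ 0.0014558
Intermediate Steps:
X(p) = -17/5 + p**2/5 + 16*p/5 (X(p) = -7/5 + ((p**2 + 16*p) - 10)/5 = -7/5 + (-10 + p**2 + 16*p)/5 = -7/5 + (-2 + p**2/5 + 16*p/5) = -17/5 + p**2/5 + 16*p/5)
X(30)/(((443 - 124)*(218 + 369))) = (-17/5 + (1/5)*30**2 + (16/5)*30)/(((443 - 124)*(218 + 369))) = (-17/5 + (1/5)*900 + 96)/((319*587)) = (-17/5 + 180 + 96)/187253 = (1363/5)*(1/187253) = 47/32285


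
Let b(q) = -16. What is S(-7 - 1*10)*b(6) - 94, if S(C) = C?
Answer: 178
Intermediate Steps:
S(-7 - 1*10)*b(6) - 94 = (-7 - 1*10)*(-16) - 94 = (-7 - 10)*(-16) - 94 = -17*(-16) - 94 = 272 - 94 = 178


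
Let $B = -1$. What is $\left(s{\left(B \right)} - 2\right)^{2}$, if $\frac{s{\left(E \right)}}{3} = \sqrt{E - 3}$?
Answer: $-32 - 24 i \approx -32.0 - 24.0 i$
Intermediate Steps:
$s{\left(E \right)} = 3 \sqrt{-3 + E}$ ($s{\left(E \right)} = 3 \sqrt{E - 3} = 3 \sqrt{-3 + E}$)
$\left(s{\left(B \right)} - 2\right)^{2} = \left(3 \sqrt{-3 - 1} - 2\right)^{2} = \left(3 \sqrt{-4} - 2\right)^{2} = \left(3 \cdot 2 i - 2\right)^{2} = \left(6 i - 2\right)^{2} = \left(-2 + 6 i\right)^{2}$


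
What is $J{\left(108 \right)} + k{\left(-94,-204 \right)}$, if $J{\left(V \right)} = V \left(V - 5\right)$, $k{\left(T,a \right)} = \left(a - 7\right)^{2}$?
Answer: $55645$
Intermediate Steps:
$k{\left(T,a \right)} = \left(-7 + a\right)^{2}$ ($k{\left(T,a \right)} = \left(a - 7\right)^{2} = \left(-7 + a\right)^{2}$)
$J{\left(V \right)} = V \left(-5 + V\right)$ ($J{\left(V \right)} = V \left(V - 5\right) = V \left(-5 + V\right)$)
$J{\left(108 \right)} + k{\left(-94,-204 \right)} = 108 \left(-5 + 108\right) + \left(-7 - 204\right)^{2} = 108 \cdot 103 + \left(-211\right)^{2} = 11124 + 44521 = 55645$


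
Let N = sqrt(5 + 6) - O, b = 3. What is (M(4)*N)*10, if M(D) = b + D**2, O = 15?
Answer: -2850 + 190*sqrt(11) ≈ -2219.8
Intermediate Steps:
M(D) = 3 + D**2
N = -15 + sqrt(11) (N = sqrt(5 + 6) - 1*15 = sqrt(11) - 15 = -15 + sqrt(11) ≈ -11.683)
(M(4)*N)*10 = ((3 + 4**2)*(-15 + sqrt(11)))*10 = ((3 + 16)*(-15 + sqrt(11)))*10 = (19*(-15 + sqrt(11)))*10 = (-285 + 19*sqrt(11))*10 = -2850 + 190*sqrt(11)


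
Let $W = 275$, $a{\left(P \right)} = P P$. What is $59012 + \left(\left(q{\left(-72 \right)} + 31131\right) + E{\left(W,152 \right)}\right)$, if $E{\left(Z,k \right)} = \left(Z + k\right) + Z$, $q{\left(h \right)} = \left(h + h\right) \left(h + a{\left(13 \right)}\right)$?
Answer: $76877$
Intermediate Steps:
$a{\left(P \right)} = P^{2}$
$q{\left(h \right)} = 2 h \left(169 + h\right)$ ($q{\left(h \right)} = \left(h + h\right) \left(h + 13^{2}\right) = 2 h \left(h + 169\right) = 2 h \left(169 + h\right)$)
$E{\left(Z,k \right)} = k + 2 Z$
$59012 + \left(\left(q{\left(-72 \right)} + 31131\right) + E{\left(W,152 \right)}\right) = 59012 + \left(\left(2 \left(-72\right) \left(169 - 72\right) + 31131\right) + \left(152 + 2 \cdot 275\right)\right) = 59012 + \left(\left(2 \left(-72\right) 97 + 31131\right) + \left(152 + 550\right)\right) = 59012 + \left(\left(-13968 + 31131\right) + 702\right) = 59012 + \left(17163 + 702\right) = 59012 + 17865 = 76877$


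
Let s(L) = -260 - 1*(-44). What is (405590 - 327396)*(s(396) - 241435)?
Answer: -18895658294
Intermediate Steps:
s(L) = -216 (s(L) = -260 + 44 = -216)
(405590 - 327396)*(s(396) - 241435) = (405590 - 327396)*(-216 - 241435) = 78194*(-241651) = -18895658294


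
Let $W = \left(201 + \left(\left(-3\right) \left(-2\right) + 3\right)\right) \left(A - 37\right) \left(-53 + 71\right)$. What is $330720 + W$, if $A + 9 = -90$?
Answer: $-183360$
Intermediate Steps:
$A = -99$ ($A = -9 - 90 = -99$)
$W = -514080$ ($W = \left(201 + \left(\left(-3\right) \left(-2\right) + 3\right)\right) \left(-99 - 37\right) \left(-53 + 71\right) = \left(201 + \left(6 + 3\right)\right) \left(\left(-136\right) 18\right) = \left(201 + 9\right) \left(-2448\right) = 210 \left(-2448\right) = -514080$)
$330720 + W = 330720 - 514080 = -183360$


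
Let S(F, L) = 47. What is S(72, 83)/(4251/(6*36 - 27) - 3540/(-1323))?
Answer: 20727/11099 ≈ 1.8675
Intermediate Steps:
S(72, 83)/(4251/(6*36 - 27) - 3540/(-1323)) = 47/(4251/(6*36 - 27) - 3540/(-1323)) = 47/(4251/(216 - 27) - 3540*(-1/1323)) = 47/(4251/189 + 1180/441) = 47/(4251*(1/189) + 1180/441) = 47/(1417/63 + 1180/441) = 47/(11099/441) = 47*(441/11099) = 20727/11099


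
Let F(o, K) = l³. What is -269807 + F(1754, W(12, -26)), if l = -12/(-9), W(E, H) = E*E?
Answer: -7284725/27 ≈ -2.6980e+5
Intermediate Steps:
W(E, H) = E²
l = 4/3 (l = -12*(-⅑) = 4/3 ≈ 1.3333)
F(o, K) = 64/27 (F(o, K) = (4/3)³ = 64/27)
-269807 + F(1754, W(12, -26)) = -269807 + 64/27 = -7284725/27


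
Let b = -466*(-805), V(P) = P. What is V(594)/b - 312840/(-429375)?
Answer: 784071453/1073809625 ≈ 0.73018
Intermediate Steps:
b = 375130
V(594)/b - 312840/(-429375) = 594/375130 - 312840/(-429375) = 594*(1/375130) - 312840*(-1/429375) = 297/187565 + 20856/28625 = 784071453/1073809625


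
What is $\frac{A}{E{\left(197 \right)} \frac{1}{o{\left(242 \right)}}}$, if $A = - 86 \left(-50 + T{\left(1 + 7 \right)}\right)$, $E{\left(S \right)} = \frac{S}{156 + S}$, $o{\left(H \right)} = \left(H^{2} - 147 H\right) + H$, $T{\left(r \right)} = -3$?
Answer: $\frac{37379683968}{197} \approx 1.8974 \cdot 10^{8}$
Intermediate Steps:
$o{\left(H \right)} = H^{2} - 146 H$
$A = 4558$ ($A = - 86 \left(-50 - 3\right) = \left(-86\right) \left(-53\right) = 4558$)
$\frac{A}{E{\left(197 \right)} \frac{1}{o{\left(242 \right)}}} = \frac{4558}{\frac{197}{156 + 197} \frac{1}{242 \left(-146 + 242\right)}} = \frac{4558}{\frac{197}{353} \frac{1}{242 \cdot 96}} = \frac{4558}{197 \cdot \frac{1}{353} \cdot \frac{1}{23232}} = \frac{4558}{\frac{197}{353} \cdot \frac{1}{23232}} = \frac{4558}{\frac{197}{8200896}} = 4558 \cdot \frac{8200896}{197} = \frac{37379683968}{197}$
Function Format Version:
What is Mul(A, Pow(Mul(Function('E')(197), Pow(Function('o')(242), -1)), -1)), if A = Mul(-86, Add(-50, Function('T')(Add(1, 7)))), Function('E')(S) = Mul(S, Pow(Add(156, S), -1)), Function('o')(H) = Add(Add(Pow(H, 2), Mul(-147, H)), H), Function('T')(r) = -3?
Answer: Rational(37379683968, 197) ≈ 1.8974e+8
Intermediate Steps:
Function('o')(H) = Add(Pow(H, 2), Mul(-146, H))
A = 4558 (A = Mul(-86, Add(-50, -3)) = Mul(-86, -53) = 4558)
Mul(A, Pow(Mul(Function('E')(197), Pow(Function('o')(242), -1)), -1)) = Mul(4558, Pow(Mul(Mul(197, Pow(Add(156, 197), -1)), Pow(Mul(242, Add(-146, 242)), -1)), -1)) = Mul(4558, Pow(Mul(Mul(197, Pow(353, -1)), Pow(Mul(242, 96), -1)), -1)) = Mul(4558, Pow(Mul(Mul(197, Rational(1, 353)), Pow(23232, -1)), -1)) = Mul(4558, Pow(Mul(Rational(197, 353), Rational(1, 23232)), -1)) = Mul(4558, Pow(Rational(197, 8200896), -1)) = Mul(4558, Rational(8200896, 197)) = Rational(37379683968, 197)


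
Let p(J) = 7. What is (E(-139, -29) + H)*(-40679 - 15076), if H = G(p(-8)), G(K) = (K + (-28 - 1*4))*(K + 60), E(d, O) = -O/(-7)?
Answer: 93620610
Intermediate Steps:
E(d, O) = O/7 (E(d, O) = -O*(-1)/7 = -(-1)*O/7 = O/7)
G(K) = (-32 + K)*(60 + K) (G(K) = (K + (-28 - 4))*(60 + K) = (K - 32)*(60 + K) = (-32 + K)*(60 + K))
H = -1675 (H = -1920 + 7² + 28*7 = -1920 + 49 + 196 = -1675)
(E(-139, -29) + H)*(-40679 - 15076) = ((⅐)*(-29) - 1675)*(-40679 - 15076) = (-29/7 - 1675)*(-55755) = -11754/7*(-55755) = 93620610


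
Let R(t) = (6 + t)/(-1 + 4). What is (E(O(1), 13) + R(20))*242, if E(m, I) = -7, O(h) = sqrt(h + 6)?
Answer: 1210/3 ≈ 403.33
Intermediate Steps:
O(h) = sqrt(6 + h)
R(t) = 2 + t/3 (R(t) = (6 + t)/3 = (6 + t)*(1/3) = 2 + t/3)
(E(O(1), 13) + R(20))*242 = (-7 + (2 + (1/3)*20))*242 = (-7 + (2 + 20/3))*242 = (-7 + 26/3)*242 = (5/3)*242 = 1210/3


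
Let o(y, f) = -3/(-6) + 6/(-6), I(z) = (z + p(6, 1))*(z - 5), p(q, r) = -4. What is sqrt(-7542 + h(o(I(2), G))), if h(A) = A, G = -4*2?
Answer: I*sqrt(30170)/2 ≈ 86.848*I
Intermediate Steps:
G = -8
I(z) = (-5 + z)*(-4 + z) (I(z) = (z - 4)*(z - 5) = (-4 + z)*(-5 + z) = (-5 + z)*(-4 + z))
o(y, f) = -1/2 (o(y, f) = -3*(-1/6) + 6*(-1/6) = 1/2 - 1 = -1/2)
sqrt(-7542 + h(o(I(2), G))) = sqrt(-7542 - 1/2) = sqrt(-15085/2) = I*sqrt(30170)/2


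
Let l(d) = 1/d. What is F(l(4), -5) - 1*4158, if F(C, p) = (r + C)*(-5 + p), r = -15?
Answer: -8021/2 ≈ -4010.5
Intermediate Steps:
F(C, p) = (-15 + C)*(-5 + p)
F(l(4), -5) - 1*4158 = (75 - 15*(-5) - 5/4 - 5/4) - 1*4158 = (75 + 75 - 5*1/4 + (1/4)*(-5)) - 4158 = (75 + 75 - 5/4 - 5/4) - 4158 = 295/2 - 4158 = -8021/2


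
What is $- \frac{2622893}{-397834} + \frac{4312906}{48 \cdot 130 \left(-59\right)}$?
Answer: $- \frac{14426468437}{2816664720} \approx -5.1218$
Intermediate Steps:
$- \frac{2622893}{-397834} + \frac{4312906}{48 \cdot 130 \left(-59\right)} = \left(-2622893\right) \left(- \frac{1}{397834}\right) + \frac{4312906}{6240 \left(-59\right)} = \frac{2622893}{397834} + \frac{4312906}{-368160} = \frac{2622893}{397834} + 4312906 \left(- \frac{1}{368160}\right) = \frac{2622893}{397834} - \frac{165881}{14160} = - \frac{14426468437}{2816664720}$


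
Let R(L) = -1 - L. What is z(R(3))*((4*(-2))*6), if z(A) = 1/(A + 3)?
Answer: 48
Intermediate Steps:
z(A) = 1/(3 + A)
z(R(3))*((4*(-2))*6) = ((4*(-2))*6)/(3 + (-1 - 1*3)) = (-8*6)/(3 + (-1 - 3)) = -48/(3 - 4) = -48/(-1) = -1*(-48) = 48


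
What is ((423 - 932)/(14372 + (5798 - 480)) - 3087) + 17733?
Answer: 288379231/19690 ≈ 14646.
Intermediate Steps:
((423 - 932)/(14372 + (5798 - 480)) - 3087) + 17733 = (-509/(14372 + 5318) - 3087) + 17733 = (-509/19690 - 3087) + 17733 = -60783539/19690 + 17733 = 288379231/19690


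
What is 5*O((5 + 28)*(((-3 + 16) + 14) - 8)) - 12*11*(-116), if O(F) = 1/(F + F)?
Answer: 19201253/1254 ≈ 15312.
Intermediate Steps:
O(F) = 1/(2*F)
5*O((5 + 28)*(((-3 + 16) + 14) - 8)) - 12*11*(-116) = 5*(1/(2*(((5 + 28)*(((-3 + 16) + 14) - 8))))) - 12*11*(-116) = 5*(1/(2*((33*((13 + 14) - 8))))) - 132*(-116) = 5*(1/(2*((33*(27 - 8))))) + 15312 = 5*(1/(2*((33*19)))) + 15312 = 5*((1/2)/627) + 15312 = 5*((1/2)*(1/627)) + 15312 = 5*(1/1254) + 15312 = 5/1254 + 15312 = 19201253/1254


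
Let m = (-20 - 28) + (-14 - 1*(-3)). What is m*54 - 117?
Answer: -3303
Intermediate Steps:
m = -59 (m = -48 + (-14 + 3) = -48 - 11 = -59)
m*54 - 117 = -59*54 - 117 = -3186 - 117 = -3303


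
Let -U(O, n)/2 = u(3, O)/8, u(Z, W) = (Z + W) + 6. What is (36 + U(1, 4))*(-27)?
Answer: -1809/2 ≈ -904.50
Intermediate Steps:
u(Z, W) = 6 + W + Z (u(Z, W) = (W + Z) + 6 = 6 + W + Z)
U(O, n) = -9/4 - O/4 (U(O, n) = -2*(6 + O + 3)/8 = -2*(9 + O)/8 = -2*(9/8 + O/8) = -9/4 - O/4)
(36 + U(1, 4))*(-27) = (36 + (-9/4 - 1/4*1))*(-27) = (36 + (-9/4 - 1/4))*(-27) = (36 - 5/2)*(-27) = (67/2)*(-27) = -1809/2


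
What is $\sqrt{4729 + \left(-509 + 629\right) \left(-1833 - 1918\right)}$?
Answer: $i \sqrt{445391} \approx 667.38 i$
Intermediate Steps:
$\sqrt{4729 + \left(-509 + 629\right) \left(-1833 - 1918\right)} = \sqrt{4729 + 120 \left(-3751\right)} = \sqrt{4729 - 450120} = \sqrt{-445391} = i \sqrt{445391}$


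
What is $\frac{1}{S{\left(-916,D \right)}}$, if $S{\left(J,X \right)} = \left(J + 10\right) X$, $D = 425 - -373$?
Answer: $- \frac{1}{722988} \approx -1.3831 \cdot 10^{-6}$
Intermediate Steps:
$D = 798$ ($D = 425 + 373 = 798$)
$S{\left(J,X \right)} = X \left(10 + J\right)$ ($S{\left(J,X \right)} = \left(10 + J\right) X = X \left(10 + J\right)$)
$\frac{1}{S{\left(-916,D \right)}} = \frac{1}{798 \left(10 - 916\right)} = \frac{1}{798 \left(-906\right)} = \frac{1}{-722988} = - \frac{1}{722988}$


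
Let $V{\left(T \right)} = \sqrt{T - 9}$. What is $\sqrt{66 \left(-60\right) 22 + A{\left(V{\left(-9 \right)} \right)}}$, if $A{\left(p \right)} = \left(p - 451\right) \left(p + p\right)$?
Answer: $\sqrt{-87156 - 2706 i \sqrt{2}} \approx 6.48 - 295.29 i$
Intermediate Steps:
$V{\left(T \right)} = \sqrt{-9 + T}$
$A{\left(p \right)} = 2 p \left(-451 + p\right)$ ($A{\left(p \right)} = \left(-451 + p\right) 2 p = 2 p \left(-451 + p\right)$)
$\sqrt{66 \left(-60\right) 22 + A{\left(V{\left(-9 \right)} \right)}} = \sqrt{66 \left(-60\right) 22 + 2 \sqrt{-9 - 9} \left(-451 + \sqrt{-9 - 9}\right)} = \sqrt{\left(-3960\right) 22 + 2 \sqrt{-18} \left(-451 + \sqrt{-18}\right)} = \sqrt{-87120 + 2 \cdot 3 i \sqrt{2} \left(-451 + 3 i \sqrt{2}\right)} = \sqrt{-87120 + 6 i \sqrt{2} \left(-451 + 3 i \sqrt{2}\right)}$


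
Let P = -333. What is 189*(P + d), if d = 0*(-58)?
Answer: -62937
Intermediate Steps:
d = 0
189*(P + d) = 189*(-333 + 0) = 189*(-333) = -62937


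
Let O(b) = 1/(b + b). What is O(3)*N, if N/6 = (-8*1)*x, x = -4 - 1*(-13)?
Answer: -72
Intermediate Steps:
x = 9 (x = -4 + 13 = 9)
O(b) = 1/(2*b)
N = -432 (N = 6*(-8*1*9) = 6*(-8*9) = 6*(-72) = -432)
O(3)*N = ((1/2)/3)*(-432) = ((1/2)*(1/3))*(-432) = (1/6)*(-432) = -72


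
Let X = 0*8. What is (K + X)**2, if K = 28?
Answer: 784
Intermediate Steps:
X = 0
(K + X)**2 = (28 + 0)**2 = 28**2 = 784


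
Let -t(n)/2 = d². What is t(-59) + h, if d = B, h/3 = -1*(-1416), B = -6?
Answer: 4176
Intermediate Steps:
h = 4248 (h = 3*(-1*(-1416)) = 3*1416 = 4248)
d = -6
t(n) = -72 (t(n) = -2*(-6)² = -2*36 = -72)
t(-59) + h = -72 + 4248 = 4176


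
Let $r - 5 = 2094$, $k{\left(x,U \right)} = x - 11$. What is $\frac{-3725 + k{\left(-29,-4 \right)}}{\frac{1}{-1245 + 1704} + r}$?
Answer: $- \frac{1728135}{963442} \approx -1.7937$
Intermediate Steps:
$k{\left(x,U \right)} = -11 + x$ ($k{\left(x,U \right)} = x - 11 = -11 + x$)
$r = 2099$ ($r = 5 + 2094 = 2099$)
$\frac{-3725 + k{\left(-29,-4 \right)}}{\frac{1}{-1245 + 1704} + r} = \frac{-3725 - 40}{\frac{1}{-1245 + 1704} + 2099} = \frac{-3725 - 40}{\frac{1}{459} + 2099} = - \frac{3765}{\frac{1}{459} + 2099} = - \frac{3765}{\frac{963442}{459}} = \left(-3765\right) \frac{459}{963442} = - \frac{1728135}{963442}$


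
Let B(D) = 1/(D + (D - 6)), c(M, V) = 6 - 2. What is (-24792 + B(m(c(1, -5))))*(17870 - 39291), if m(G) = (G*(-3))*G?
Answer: 54169103485/102 ≈ 5.3107e+8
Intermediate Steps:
c(M, V) = 4
m(G) = -3*G² (m(G) = (-3*G)*G = -3*G²)
B(D) = 1/(-6 + 2*D) (B(D) = 1/(D + (-6 + D)) = 1/(-6 + 2*D))
(-24792 + B(m(c(1, -5))))*(17870 - 39291) = (-24792 + 1/(2*(-3 - 3*4²)))*(17870 - 39291) = (-24792 + 1/(2*(-3 - 3*16)))*(-21421) = (-24792 + 1/(2*(-3 - 48)))*(-21421) = (-24792 + (½)/(-51))*(-21421) = (-24792 + (½)*(-1/51))*(-21421) = (-24792 - 1/102)*(-21421) = -2528785/102*(-21421) = 54169103485/102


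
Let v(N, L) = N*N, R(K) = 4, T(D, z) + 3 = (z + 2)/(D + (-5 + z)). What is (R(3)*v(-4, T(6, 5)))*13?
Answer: 832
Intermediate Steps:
T(D, z) = -3 + (2 + z)/(-5 + D + z) (T(D, z) = -3 + (z + 2)/(D + (-5 + z)) = -3 + (2 + z)/(-5 + D + z))
v(N, L) = N²
(R(3)*v(-4, T(6, 5)))*13 = (4*(-4)²)*13 = (4*16)*13 = 64*13 = 832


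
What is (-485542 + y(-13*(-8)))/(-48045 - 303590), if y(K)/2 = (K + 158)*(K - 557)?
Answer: 722914/351635 ≈ 2.0559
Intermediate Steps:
y(K) = 2*(-557 + K)*(158 + K) (y(K) = 2*((K + 158)*(K - 557)) = 2*((158 + K)*(-557 + K)) = 2*((-557 + K)*(158 + K)) = 2*(-557 + K)*(158 + K))
(-485542 + y(-13*(-8)))/(-48045 - 303590) = (-485542 + (-176012 - (-10374)*(-8) + 2*(-13*(-8))**2))/(-48045 - 303590) = (-485542 + (-176012 - 798*104 + 2*104**2))/(-351635) = (-485542 + (-176012 - 82992 + 2*10816))*(-1/351635) = (-485542 + (-176012 - 82992 + 21632))*(-1/351635) = (-485542 - 237372)*(-1/351635) = -722914*(-1/351635) = 722914/351635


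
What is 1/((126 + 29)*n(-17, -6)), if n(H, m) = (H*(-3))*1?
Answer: 1/7905 ≈ 0.00012650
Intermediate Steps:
n(H, m) = -3*H (n(H, m) = -3*H*1 = -3*H)
1/((126 + 29)*n(-17, -6)) = 1/((126 + 29)*(-3*(-17))) = 1/(155*51) = 1/7905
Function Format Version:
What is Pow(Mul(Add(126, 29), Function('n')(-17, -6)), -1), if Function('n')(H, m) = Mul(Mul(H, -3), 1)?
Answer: Rational(1, 7905) ≈ 0.00012650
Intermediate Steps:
Function('n')(H, m) = Mul(-3, H) (Function('n')(H, m) = Mul(Mul(-3, H), 1) = Mul(-3, H))
Pow(Mul(Add(126, 29), Function('n')(-17, -6)), -1) = Pow(Mul(Add(126, 29), Mul(-3, -17)), -1) = Pow(Mul(155, 51), -1) = Pow(7905, -1) = Rational(1, 7905)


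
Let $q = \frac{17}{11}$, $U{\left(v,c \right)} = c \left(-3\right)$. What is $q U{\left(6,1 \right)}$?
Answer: $- \frac{51}{11} \approx -4.6364$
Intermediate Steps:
$U{\left(v,c \right)} = - 3 c$
$q = \frac{17}{11}$ ($q = 17 \cdot \frac{1}{11} = \frac{17}{11} \approx 1.5455$)
$q U{\left(6,1 \right)} = \frac{17 \left(\left(-3\right) 1\right)}{11} = \frac{17}{11} \left(-3\right) = - \frac{51}{11}$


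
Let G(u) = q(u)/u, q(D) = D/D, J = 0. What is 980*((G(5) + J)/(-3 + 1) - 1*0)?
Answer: -98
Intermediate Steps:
q(D) = 1
G(u) = 1/u
980*((G(5) + J)/(-3 + 1) - 1*0) = 980*((1/5 + 0)/(-3 + 1) - 1*0) = 980*((⅕ + 0)/(-2) + 0) = 980*((⅕)*(-½) + 0) = 980*(-⅒ + 0) = 980*(-⅒) = -98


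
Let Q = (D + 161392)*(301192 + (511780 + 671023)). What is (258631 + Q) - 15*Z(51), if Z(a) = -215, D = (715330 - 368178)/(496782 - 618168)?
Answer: 4845343493196936/20231 ≈ 2.3950e+11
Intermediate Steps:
D = -173576/60693 (D = 347152/(-121386) = 347152*(-1/121386) = -173576/60693 ≈ -2.8599)
Q = 4845338195588200/20231 (Q = (-173576/60693 + 161392)*(301192 + (511780 + 671023)) = 9795191080*(301192 + 1182803)/60693 = (9795191080/60693)*1483995 = 4845338195588200/20231 ≈ 2.3950e+11)
(258631 + Q) - 15*Z(51) = (258631 + 4845338195588200/20231) - 15*(-215) = 4845343427951961/20231 + 3225 = 4845343493196936/20231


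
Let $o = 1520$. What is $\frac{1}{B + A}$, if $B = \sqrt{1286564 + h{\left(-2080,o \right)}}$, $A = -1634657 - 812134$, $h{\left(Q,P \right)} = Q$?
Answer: $- \frac{2446791}{5986784913197} - \frac{2 \sqrt{321121}}{5986784913197} \approx -4.0889 \cdot 10^{-7}$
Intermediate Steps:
$A = -2446791$
$B = 2 \sqrt{321121}$ ($B = \sqrt{1286564 - 2080} = \sqrt{1284484} = 2 \sqrt{321121} \approx 1133.4$)
$\frac{1}{B + A} = \frac{1}{2 \sqrt{321121} - 2446791} = \frac{1}{-2446791 + 2 \sqrt{321121}}$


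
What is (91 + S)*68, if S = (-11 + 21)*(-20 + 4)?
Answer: -4692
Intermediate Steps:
S = -160 (S = 10*(-16) = -160)
(91 + S)*68 = (91 - 160)*68 = -69*68 = -4692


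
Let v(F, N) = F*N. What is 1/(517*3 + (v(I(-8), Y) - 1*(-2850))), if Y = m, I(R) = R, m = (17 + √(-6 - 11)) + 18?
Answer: 4121/16983729 + 8*I*√17/16983729 ≈ 0.00024264 + 1.9421e-6*I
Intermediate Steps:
m = 35 + I*√17 (m = (17 + √(-17)) + 18 = (17 + I*√17) + 18 = 35 + I*√17 ≈ 35.0 + 4.1231*I)
Y = 35 + I*√17 ≈ 35.0 + 4.1231*I
1/(517*3 + (v(I(-8), Y) - 1*(-2850))) = 1/(517*3 + (-8*(35 + I*√17) - 1*(-2850))) = 1/(1551 + ((-280 - 8*I*√17) + 2850)) = 1/(1551 + (2570 - 8*I*√17)) = 1/(4121 - 8*I*√17)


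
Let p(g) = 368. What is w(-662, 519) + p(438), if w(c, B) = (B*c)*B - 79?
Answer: -178316693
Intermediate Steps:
w(c, B) = -79 + c*B**2 (w(c, B) = c*B**2 - 79 = -79 + c*B**2)
w(-662, 519) + p(438) = (-79 - 662*519**2) + 368 = (-79 - 662*269361) + 368 = (-79 - 178316982) + 368 = -178317061 + 368 = -178316693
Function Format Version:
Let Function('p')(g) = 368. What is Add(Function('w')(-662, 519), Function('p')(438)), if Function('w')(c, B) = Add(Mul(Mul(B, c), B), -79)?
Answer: -178316693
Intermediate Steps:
Function('w')(c, B) = Add(-79, Mul(c, Pow(B, 2))) (Function('w')(c, B) = Add(Mul(c, Pow(B, 2)), -79) = Add(-79, Mul(c, Pow(B, 2))))
Add(Function('w')(-662, 519), Function('p')(438)) = Add(Add(-79, Mul(-662, Pow(519, 2))), 368) = Add(Add(-79, Mul(-662, 269361)), 368) = Add(Add(-79, -178316982), 368) = Add(-178317061, 368) = -178316693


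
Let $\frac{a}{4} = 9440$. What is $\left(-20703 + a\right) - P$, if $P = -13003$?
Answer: $30060$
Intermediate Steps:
$a = 37760$ ($a = 4 \cdot 9440 = 37760$)
$\left(-20703 + a\right) - P = \left(-20703 + 37760\right) - -13003 = 17057 + 13003 = 30060$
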